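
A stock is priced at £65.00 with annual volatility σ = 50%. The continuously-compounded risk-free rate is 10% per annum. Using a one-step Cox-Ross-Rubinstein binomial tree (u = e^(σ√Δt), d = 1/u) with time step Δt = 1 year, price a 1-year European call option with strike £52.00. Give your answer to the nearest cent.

CRR parameters: u = e^(σ√Δt) = e^(0.5·√1) = 1.6487, d = 1/u = 0.6065
Per-period rate: rΔt = 0.1·1 = 0.1, so R = e^0.1 = 1.1052
Risk-neutral probability p = (e^0.1 − 0.6065)/(1.6487 − 0.6065) = 0.4986/1.0422 = 0.4785
Terminal stock prices: S_u = 107.2, S_d = 39.42
Terminal payoffs (S − K): max(55.17, 0) = 55.17, max(-12.58, 0) = 0
Node 0 (S = 65): V_0 = e^(−0.1)·[0.4785·55.1669 + 0.5215·0.0000] = 23.8830

£23.88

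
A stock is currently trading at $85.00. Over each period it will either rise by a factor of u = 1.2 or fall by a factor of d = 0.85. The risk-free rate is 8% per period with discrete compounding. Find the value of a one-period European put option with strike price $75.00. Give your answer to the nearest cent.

Risk-neutral probability p = (1 + 0.08 − 0.85)/(1.2 − 0.85) = 0.2300/0.3500 = 0.6571
Terminal stock prices: S_u = 102, S_d = 72.25
Terminal payoffs (K − S): max(-27, 0) = 0, max(2.75, 0) = 2.75
Node 0 (S = 85): V_0 = 1/1.08·[0.6571·0.0000 + 0.3429·2.7500] = 0.8730

$0.87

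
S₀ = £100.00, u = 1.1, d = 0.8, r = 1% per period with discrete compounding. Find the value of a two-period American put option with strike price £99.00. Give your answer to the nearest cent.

Risk-neutral probability p = (1 + 0.01 − 0.8)/(1.1 − 0.8) = 0.2100/0.3000 = 0.7000
Terminal stock prices: S_uu = 121, S_ud = 88, S_dd = 64
Terminal payoffs (K − S): max(-22, 0) = 0, max(11, 0) = 11, max(35, 0) = 35
Node u (S = 110): continuation = 1/1.01·[0.7000·0.0000 + 0.3000·11.0000] = 3.2673; exercise value = 0.0000 ≤ continuation, so V_u = 3.2673
Node d (S = 80): continuation = 1/1.01·[0.7000·11.0000 + 0.3000·35.0000] = 18.0198; exercise value = 19.0000 > continuation, so V_d = 19.0000 (exercise)
Node 0 (S = 100): continuation = 1/1.01·[0.7000·3.2673 + 0.3000·19.0000] = 7.9080; exercise value = 0.0000 ≤ continuation, so V_0 = 7.9080

£7.91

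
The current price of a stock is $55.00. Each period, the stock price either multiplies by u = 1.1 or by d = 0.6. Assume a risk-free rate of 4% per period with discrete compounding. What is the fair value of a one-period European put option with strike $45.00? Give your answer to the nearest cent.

$1.38

Risk-neutral probability p = (1 + 0.04 − 0.6)/(1.1 − 0.6) = 0.4400/0.5000 = 0.8800
Terminal stock prices: S_u = 60.5, S_d = 33
Terminal payoffs (K − S): max(-15.5, 0) = 0, max(12, 0) = 12
Node 0 (S = 55): V_0 = 1/1.04·[0.8800·0.0000 + 0.1200·12.0000] = 1.3846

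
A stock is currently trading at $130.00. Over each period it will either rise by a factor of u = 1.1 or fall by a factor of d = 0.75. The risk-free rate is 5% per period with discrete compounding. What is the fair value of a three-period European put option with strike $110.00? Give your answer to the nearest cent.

Risk-neutral probability p = (1 + 0.05 − 0.75)/(1.1 − 0.75) = 0.3000/0.3500 = 0.8571
Terminal stock prices: S_uuu = 173, S_uud = 118, S_udd = 80.44, S_ddd = 54.84
Terminal payoffs (K − S): max(-63.03, 0) = 0, max(-7.975, 0) = 0, max(29.56, 0) = 29.56, max(55.16, 0) = 55.16
Node uu (S = 157.3): V_uu = 1/1.05·[0.8571·0.0000 + 0.1429·0.0000] = 0.0000
Node ud (S = 107.2): V_ud = 1/1.05·[0.8571·0.0000 + 0.1429·29.5625] = 4.0221
Node dd (S = 73.12): V_dd = 1/1.05·[0.8571·29.5625 + 0.1429·55.1562] = 31.6369
Node u (S = 143): V_u = 1/1.05·[0.8571·0.0000 + 0.1429·4.0221] = 0.5472
Node d (S = 97.5): V_d = 1/1.05·[0.8571·4.0221 + 0.1429·31.6369] = 7.5877
Node 0 (S = 130): V_0 = 1/1.05·[0.8571·0.5472 + 0.1429·7.5877] = 1.4791

$1.48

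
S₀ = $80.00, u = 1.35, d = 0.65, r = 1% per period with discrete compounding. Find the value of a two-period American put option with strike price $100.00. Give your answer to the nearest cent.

$30.38

Risk-neutral probability p = (1 + 0.01 − 0.65)/(1.35 − 0.65) = 0.3600/0.7000 = 0.5143
Terminal stock prices: S_uu = 145.8, S_ud = 70.2, S_dd = 33.8
Terminal payoffs (K − S): max(-45.8, 0) = 0, max(29.8, 0) = 29.8, max(66.2, 0) = 66.2
Node u (S = 108): continuation = 1/1.01·[0.5143·0.0000 + 0.4857·29.8000] = 14.3310; exercise value = 0.0000 ≤ continuation, so V_u = 14.3310
Node d (S = 52): continuation = 1/1.01·[0.5143·29.8000 + 0.4857·66.2000] = 47.0099; exercise value = 48.0000 > continuation, so V_d = 48.0000 (exercise)
Node 0 (S = 80): continuation = 1/1.01·[0.5143·14.3310 + 0.4857·48.0000] = 30.3807; exercise value = 20.0000 ≤ continuation, so V_0 = 30.3807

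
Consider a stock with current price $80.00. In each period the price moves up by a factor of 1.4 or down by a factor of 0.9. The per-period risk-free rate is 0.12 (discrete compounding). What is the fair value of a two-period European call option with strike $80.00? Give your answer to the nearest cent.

$20.02

Risk-neutral probability p = (1 + 0.12 − 0.9)/(1.4 − 0.9) = 0.2200/0.5000 = 0.4400
Terminal stock prices: S_uu = 156.8, S_ud = 100.8, S_dd = 64.8
Terminal payoffs (S − K): max(76.8, 0) = 76.8, max(20.8, 0) = 20.8, max(-15.2, 0) = 0
Node u (S = 112): V_u = 1/1.12·[0.4400·76.8000 + 0.5600·20.8000] = 40.5714
Node d (S = 72): V_d = 1/1.12·[0.4400·20.8000 + 0.5600·0.0000] = 8.1714
Node 0 (S = 80): V_0 = 1/1.12·[0.4400·40.5714 + 0.5600·8.1714] = 20.0245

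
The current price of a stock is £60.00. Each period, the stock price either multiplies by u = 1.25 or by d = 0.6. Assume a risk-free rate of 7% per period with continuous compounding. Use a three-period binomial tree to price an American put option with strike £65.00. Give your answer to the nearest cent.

£11.86

Risk-neutral probability p = (e^0.07 − 0.6)/(1.25 − 0.6) = 0.4725/0.6500 = 0.7269
Terminal stock prices: S_uuu = 117.2, S_uud = 56.25, S_udd = 27, S_ddd = 12.96
Terminal payoffs (K − S): max(-52.19, 0) = 0, max(8.75, 0) = 8.75, max(38, 0) = 38, max(52.04, 0) = 52.04
Node uu (S = 93.75): continuation = e^(−0.07)·[0.7269·0.0000 + 0.2731·8.7500] = 2.2278; exercise value = 0.0000 ≤ continuation, so V_uu = 2.2278
Node ud (S = 45): continuation = e^(−0.07)·[0.7269·8.7500 + 0.2731·38.0000] = 15.6056; exercise value = 20.0000 > continuation, so V_ud = 20.0000 (exercise)
Node dd (S = 21.6): continuation = e^(−0.07)·[0.7269·38.0000 + 0.2731·52.0400] = 39.0056; exercise value = 43.4000 > continuation, so V_dd = 43.4000 (exercise)
Node u (S = 75): continuation = e^(−0.07)·[0.7269·2.2278 + 0.2731·20.0000] = 6.6020; exercise value = 0.0000 ≤ continuation, so V_u = 6.6020
Node d (S = 36): continuation = e^(−0.07)·[0.7269·20.0000 + 0.2731·43.4000] = 24.6056; exercise value = 29.0000 > continuation, so V_d = 29.0000 (exercise)
Node 0 (S = 60): continuation = e^(−0.07)·[0.7269·6.6020 + 0.2731·29.0000] = 11.8583; exercise value = 5.0000 ≤ continuation, so V_0 = 11.8583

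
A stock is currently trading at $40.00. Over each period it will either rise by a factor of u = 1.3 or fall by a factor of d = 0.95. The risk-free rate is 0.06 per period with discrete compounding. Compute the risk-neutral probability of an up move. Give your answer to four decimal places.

p = 0.3143

Risk-neutral probability p = (1 + 0.06 − 0.95)/(1.3 − 0.95) = 0.1100/0.3500 = 0.3143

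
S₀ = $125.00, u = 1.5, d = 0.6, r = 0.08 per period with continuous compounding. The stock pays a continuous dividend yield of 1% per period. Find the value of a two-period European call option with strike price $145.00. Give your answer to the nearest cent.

Per-period risk-free factor R = e^0.08 = 1.0833; dividend-adjusted growth = e^(0.08−0.01) = 1.0725.
Risk-neutral probability p = (1.0725 − 0.6)/(1.5 − 0.6) = 0.4725/0.9000 = 0.5250
Terminal stock prices: S_uu = 281.2, S_ud = 112.5, S_dd = 45
Terminal payoffs (S − K): max(136.2, 0) = 136.2, max(-32.5, 0) = 0, max(-100, 0) = 0
Node u (S = 187.5): V_u = e^(−0.08)·[0.5250·136.2500 + 0.4750·0.0000] = 66.0328
Node d (S = 75): V_d = e^(−0.08)·[0.5250·0.0000 + 0.4750·0.0000] = 0.0000
Node 0 (S = 125): V_0 = e^(−0.08)·[0.5250·66.0328 + 0.4750·0.0000] = 32.0024

$32.00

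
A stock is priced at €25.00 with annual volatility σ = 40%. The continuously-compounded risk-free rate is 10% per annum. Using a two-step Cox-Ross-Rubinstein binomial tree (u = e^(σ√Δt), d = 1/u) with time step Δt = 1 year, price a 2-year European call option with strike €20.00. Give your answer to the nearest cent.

CRR parameters: u = e^(σ√Δt) = e^(0.4·√1) = 1.4918, d = 1/u = 0.6703
Per-period rate: rΔt = 0.1·1 = 0.1, so R = e^0.1 = 1.1052
Risk-neutral probability p = (e^0.1 − 0.6703)/(1.4918 − 0.6703) = 0.4349/0.8215 = 0.5293
Terminal stock prices: S_uu = 55.64, S_ud = 25, S_dd = 11.23
Terminal payoffs (S − K): max(35.64, 0) = 35.64, max(5, 0) = 5, max(-8.767, 0) = 0
Node u (S = 37.3): V_u = e^(−0.1)·[0.5293·35.6385 + 0.4707·5.0000] = 19.1989
Node d (S = 16.76): V_d = e^(−0.1)·[0.5293·5.0000 + 0.4707·0.0000] = 2.3948
Node 0 (S = 25): V_0 = e^(−0.1)·[0.5293·19.1989 + 0.4707·2.3948] = 10.2154

€10.22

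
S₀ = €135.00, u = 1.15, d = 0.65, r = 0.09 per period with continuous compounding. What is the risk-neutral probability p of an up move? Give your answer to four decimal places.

Risk-neutral probability p = (e^0.09 − 0.65)/(1.15 − 0.65) = 0.4442/0.5000 = 0.8883

p = 0.8883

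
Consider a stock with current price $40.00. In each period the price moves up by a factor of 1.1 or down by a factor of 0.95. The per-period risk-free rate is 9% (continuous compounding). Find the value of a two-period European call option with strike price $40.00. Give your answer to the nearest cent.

$6.59

Risk-neutral probability p = (e^0.09 − 0.95)/(1.1 − 0.95) = 0.1442/0.1500 = 0.9612
Terminal stock prices: S_uu = 48.4, S_ud = 41.8, S_dd = 36.1
Terminal payoffs (S − K): max(8.4, 0) = 8.4, max(1.8, 0) = 1.8, max(-3.9, 0) = 0
Node u (S = 44): V_u = e^(−0.09)·[0.9612·8.4000 + 0.0388·1.8000] = 7.4428
Node d (S = 38): V_d = e^(−0.09)·[0.9612·1.8000 + 0.0388·0.0000] = 1.5812
Node 0 (S = 40): V_0 = e^(−0.09)·[0.9612·7.4428 + 0.0388·1.5812] = 6.5941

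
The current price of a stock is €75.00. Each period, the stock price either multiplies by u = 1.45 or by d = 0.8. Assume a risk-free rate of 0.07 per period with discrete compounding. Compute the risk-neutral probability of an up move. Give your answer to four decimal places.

Risk-neutral probability p = (1 + 0.07 − 0.8)/(1.45 − 0.8) = 0.2700/0.6500 = 0.4154

p = 0.4154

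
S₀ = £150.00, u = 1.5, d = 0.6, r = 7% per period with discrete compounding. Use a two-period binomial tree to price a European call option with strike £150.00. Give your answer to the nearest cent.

Risk-neutral probability p = (1 + 0.07 − 0.6)/(1.5 − 0.6) = 0.4700/0.9000 = 0.5222
Terminal stock prices: S_uu = 337.5, S_ud = 135, S_dd = 54
Terminal payoffs (S − K): max(187.5, 0) = 187.5, max(-15, 0) = 0, max(-96, 0) = 0
Node u (S = 225): V_u = 1/1.07·[0.5222·187.5000 + 0.4778·0.0000] = 91.5109
Node d (S = 90): V_d = 1/1.07·[0.5222·0.0000 + 0.4778·0.0000] = 0.0000
Node 0 (S = 150): V_0 = 1/1.07·[0.5222·91.5109 + 0.4778·0.0000] = 44.6626

£44.66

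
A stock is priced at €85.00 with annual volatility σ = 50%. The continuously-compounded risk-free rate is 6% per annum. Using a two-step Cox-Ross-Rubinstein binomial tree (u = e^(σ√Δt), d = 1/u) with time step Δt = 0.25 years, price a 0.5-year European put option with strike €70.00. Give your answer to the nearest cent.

€5.07

CRR parameters: u = e^(σ√Δt) = e^(0.5·√0.25) = 1.2840, d = 1/u = 0.7788
Per-period rate: rΔt = 0.06·0.25 = 0.015, so R = e^0.015 = 1.0151
Risk-neutral probability p = (e^0.015 − 0.7788)/(1.2840 − 0.7788) = 0.2363/0.5052 = 0.4677
Terminal stock prices: S_uu = 140.1, S_ud = 85, S_dd = 51.56
Terminal payoffs (K − S): max(-70.14, 0) = 0, max(-15, 0) = 0, max(18.44, 0) = 18.44
Node u (S = 109.1): V_u = e^(−0.015)·[0.4677·0.0000 + 0.5323·0.0000] = 0.0000
Node d (S = 66.2): V_d = e^(−0.015)·[0.4677·0.0000 + 0.5323·18.4449] = 9.6714
Node 0 (S = 85): V_0 = e^(−0.015)·[0.4677·0.0000 + 0.5323·9.6714] = 5.0711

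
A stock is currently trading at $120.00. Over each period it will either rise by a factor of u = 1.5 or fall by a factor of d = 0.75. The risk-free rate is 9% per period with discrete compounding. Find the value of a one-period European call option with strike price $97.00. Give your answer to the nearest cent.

$34.52

Risk-neutral probability p = (1 + 0.09 − 0.75)/(1.5 − 0.75) = 0.3400/0.7500 = 0.4533
Terminal stock prices: S_u = 180, S_d = 90
Terminal payoffs (S − K): max(83, 0) = 83, max(-7, 0) = 0
Node 0 (S = 120): V_0 = 1/1.09·[0.4533·83.0000 + 0.5467·0.0000] = 34.5199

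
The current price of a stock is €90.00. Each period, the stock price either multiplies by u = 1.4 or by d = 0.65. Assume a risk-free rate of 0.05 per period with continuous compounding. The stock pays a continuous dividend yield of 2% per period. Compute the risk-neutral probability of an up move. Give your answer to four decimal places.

p = 0.5073

Per-period risk-free factor R = e^0.05 = 1.0513; dividend-adjusted growth = e^(0.05−0.02) = 1.0305.
Risk-neutral probability p = (1.0305 − 0.65)/(1.4 − 0.65) = 0.3805/0.7500 = 0.5073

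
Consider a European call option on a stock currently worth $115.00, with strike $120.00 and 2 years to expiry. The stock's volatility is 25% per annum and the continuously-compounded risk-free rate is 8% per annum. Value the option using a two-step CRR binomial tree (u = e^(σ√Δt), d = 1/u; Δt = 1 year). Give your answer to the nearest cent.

$21.54

CRR parameters: u = e^(σ√Δt) = e^(0.25·√1) = 1.2840, d = 1/u = 0.7788
Per-period rate: rΔt = 0.08·1 = 0.08, so R = e^0.08 = 1.0833
Risk-neutral probability p = (e^0.08 − 0.7788)/(1.2840 − 0.7788) = 0.3045/0.5052 = 0.6027
Terminal stock prices: S_uu = 189.6, S_ud = 115, S_dd = 69.75
Terminal payoffs (S − K): max(69.6, 0) = 69.6, max(-5, 0) = 0, max(-50.25, 0) = 0
Node u (S = 147.7): V_u = e^(−0.08)·[0.6027·69.6029 + 0.3973·0.0000] = 38.7228
Node d (S = 89.56): V_d = e^(−0.08)·[0.6027·0.0000 + 0.3973·0.0000] = 0.0000
Node 0 (S = 115): V_0 = e^(−0.08)·[0.6027·38.7228 + 0.3973·0.0000] = 21.5430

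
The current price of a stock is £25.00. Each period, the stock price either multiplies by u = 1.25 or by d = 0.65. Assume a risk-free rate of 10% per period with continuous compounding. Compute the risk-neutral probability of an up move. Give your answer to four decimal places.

p = 0.7586

Risk-neutral probability p = (e^0.1 − 0.65)/(1.25 − 0.65) = 0.4552/0.6000 = 0.7586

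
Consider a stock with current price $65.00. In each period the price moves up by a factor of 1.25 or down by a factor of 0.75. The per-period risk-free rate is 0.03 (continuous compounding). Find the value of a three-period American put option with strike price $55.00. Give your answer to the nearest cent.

Risk-neutral probability p = (e^0.03 − 0.75)/(1.25 − 0.75) = 0.2805/0.5000 = 0.5609
Terminal stock prices: S_uuu = 127, S_uud = 76.17, S_udd = 45.7, S_ddd = 27.42
Terminal payoffs (K − S): max(-71.95, 0) = 0, max(-21.17, 0) = 0, max(9.297, 0) = 9.297, max(27.58, 0) = 27.58
Node uu (S = 101.6): continuation = e^(−0.03)·[0.5609·0.0000 + 0.4391·0.0000] = 0.0000; exercise value = 0.0000 ≤ continuation, so V_uu = 0.0000
Node ud (S = 60.94): continuation = e^(−0.03)·[0.5609·0.0000 + 0.4391·9.2969] = 3.9615; exercise value = 0.0000 ≤ continuation, so V_ud = 3.9615
Node dd (S = 36.56): continuation = e^(−0.03)·[0.5609·9.2969 + 0.4391·27.5781] = 16.8120; exercise value = 18.4375 > continuation, so V_dd = 18.4375 (exercise)
Node u (S = 81.25): continuation = e^(−0.03)·[0.5609·0.0000 + 0.4391·3.9615] = 1.6881; exercise value = 0.0000 ≤ continuation, so V_u = 1.6881
Node d (S = 48.75): continuation = e^(−0.03)·[0.5609·3.9615 + 0.4391·18.4375] = 10.0129; exercise value = 6.2500 ≤ continuation, so V_d = 10.0129
Node 0 (S = 65): continuation = e^(−0.03)·[0.5609·1.6881 + 0.4391·10.0129] = 5.1855; exercise value = 0.0000 ≤ continuation, so V_0 = 5.1855

$5.19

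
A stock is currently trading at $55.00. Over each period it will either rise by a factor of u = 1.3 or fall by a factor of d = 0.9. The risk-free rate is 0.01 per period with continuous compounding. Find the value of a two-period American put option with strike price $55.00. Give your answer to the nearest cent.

$5.38

Risk-neutral probability p = (e^0.01 − 0.9)/(1.3 − 0.9) = 0.1101/0.4000 = 0.2751
Terminal stock prices: S_uu = 92.95, S_ud = 64.35, S_dd = 44.55
Terminal payoffs (K − S): max(-37.95, 0) = 0, max(-9.35, 0) = 0, max(10.45, 0) = 10.45
Node u (S = 71.5): continuation = e^(−0.01)·[0.2751·0.0000 + 0.7249·0.0000] = 0.0000; exercise value = 0.0000 ≤ continuation, so V_u = 0.0000
Node d (S = 49.5): continuation = e^(−0.01)·[0.2751·0.0000 + 0.7249·10.4500] = 7.4996; exercise value = 5.5000 ≤ continuation, so V_d = 7.4996
Node 0 (S = 55): continuation = e^(−0.01)·[0.2751·0.0000 + 0.7249·7.4996] = 5.3822; exercise value = 0.0000 ≤ continuation, so V_0 = 5.3822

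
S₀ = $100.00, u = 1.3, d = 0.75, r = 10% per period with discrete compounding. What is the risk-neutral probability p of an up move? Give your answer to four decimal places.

Risk-neutral probability p = (1 + 0.1 − 0.75)/(1.3 − 0.75) = 0.3500/0.5500 = 0.6364

p = 0.6364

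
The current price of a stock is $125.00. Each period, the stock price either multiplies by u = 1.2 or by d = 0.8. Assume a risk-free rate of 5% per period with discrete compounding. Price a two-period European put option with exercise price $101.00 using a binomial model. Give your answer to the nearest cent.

$2.68

Risk-neutral probability p = (1 + 0.05 − 0.8)/(1.2 − 0.8) = 0.2500/0.4000 = 0.6250
Terminal stock prices: S_uu = 180, S_ud = 120, S_dd = 80
Terminal payoffs (K − S): max(-79, 0) = 0, max(-19, 0) = 0, max(21, 0) = 21
Node u (S = 150): V_u = 1/1.05·[0.6250·0.0000 + 0.3750·0.0000] = 0.0000
Node d (S = 100): V_d = 1/1.05·[0.6250·0.0000 + 0.3750·21.0000] = 7.5000
Node 0 (S = 125): V_0 = 1/1.05·[0.6250·0.0000 + 0.3750·7.5000] = 2.6786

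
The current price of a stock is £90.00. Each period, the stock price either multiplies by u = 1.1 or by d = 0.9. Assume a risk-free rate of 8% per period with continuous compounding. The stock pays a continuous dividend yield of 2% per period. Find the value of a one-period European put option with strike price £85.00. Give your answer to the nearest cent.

£0.70

Per-period risk-free factor R = e^0.08 = 1.0833; dividend-adjusted growth = e^(0.08−0.02) = 1.0618.
Risk-neutral probability p = (1.0618 − 0.9)/(1.1 − 0.9) = 0.1618/0.2000 = 0.8092
Terminal stock prices: S_u = 99, S_d = 81
Terminal payoffs (K − S): max(-14, 0) = 0, max(4, 0) = 4
Node 0 (S = 90): V_0 = e^(−0.08)·[0.8092·0.0000 + 0.1908·4.0000] = 0.7046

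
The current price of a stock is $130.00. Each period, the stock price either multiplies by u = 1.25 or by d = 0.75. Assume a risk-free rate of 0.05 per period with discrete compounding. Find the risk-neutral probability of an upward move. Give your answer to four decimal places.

Risk-neutral probability p = (1 + 0.05 − 0.75)/(1.25 − 0.75) = 0.3000/0.5000 = 0.6000

p = 0.6000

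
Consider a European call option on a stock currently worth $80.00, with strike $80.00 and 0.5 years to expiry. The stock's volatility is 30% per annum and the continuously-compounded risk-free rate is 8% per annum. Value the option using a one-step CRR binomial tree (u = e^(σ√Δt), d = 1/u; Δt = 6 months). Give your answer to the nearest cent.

$9.86

CRR parameters: u = e^(σ√Δt) = e^(0.3·√0.5) = 1.2363, d = 1/u = 0.8089
Per-period rate: rΔt = 0.08·0.5 = 0.04, so R = e^0.04 = 1.0408
Risk-neutral probability p = (e^0.04 − 0.8089)/(1.2363 − 0.8089) = 0.2320/0.4275 = 0.5426
Terminal stock prices: S_u = 98.9, S_d = 64.71
Terminal payoffs (S − K): max(18.9, 0) = 18.9, max(-15.29, 0) = 0
Node 0 (S = 80): V_0 = e^(−0.04)·[0.5426·18.9049 + 0.4574·0.0000] = 9.8563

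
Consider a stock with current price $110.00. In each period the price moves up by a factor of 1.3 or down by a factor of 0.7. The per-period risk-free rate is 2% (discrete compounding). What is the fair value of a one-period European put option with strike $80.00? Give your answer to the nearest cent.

$1.37

Risk-neutral probability p = (1 + 0.02 − 0.7)/(1.3 − 0.7) = 0.3200/0.6000 = 0.5333
Terminal stock prices: S_u = 143, S_d = 77
Terminal payoffs (K − S): max(-63, 0) = 0, max(3, 0) = 3
Node 0 (S = 110): V_0 = 1/1.02·[0.5333·0.0000 + 0.4667·3.0000] = 1.3725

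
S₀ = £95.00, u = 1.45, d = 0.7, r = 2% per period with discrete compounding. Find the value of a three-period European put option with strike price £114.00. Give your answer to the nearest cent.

£32.90

Risk-neutral probability p = (1 + 0.02 − 0.7)/(1.45 − 0.7) = 0.3200/0.7500 = 0.4267
Terminal stock prices: S_uuu = 289.6, S_uud = 139.8, S_udd = 67.5, S_ddd = 32.58
Terminal payoffs (K − S): max(-175.6, 0) = 0, max(-25.82, 0) = 0, max(46.5, 0) = 46.5, max(81.42, 0) = 81.42
Node uu (S = 199.7): V_uu = 1/1.02·[0.4267·0.0000 + 0.5733·0.0000] = 0.0000
Node ud (S = 96.42): V_ud = 1/1.02·[0.4267·0.0000 + 0.5733·46.5025] = 26.1387
Node dd (S = 46.55): V_dd = 1/1.02·[0.4267·46.5025 + 0.5733·81.4150] = 65.2147
Node u (S = 137.8): V_u = 1/1.02·[0.4267·0.0000 + 0.5733·26.1387] = 14.6923
Node d (S = 66.5): V_d = 1/1.02·[0.4267·26.1387 + 0.5733·65.2147] = 47.5905
Node 0 (S = 95): V_0 = 1/1.02·[0.4267·14.6923 + 0.5733·47.5905] = 32.8960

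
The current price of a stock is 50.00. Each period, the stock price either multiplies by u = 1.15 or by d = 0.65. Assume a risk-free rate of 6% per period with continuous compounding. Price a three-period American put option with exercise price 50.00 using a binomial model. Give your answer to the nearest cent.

Risk-neutral probability p = (e^0.06 − 0.65)/(1.15 − 0.65) = 0.4118/0.5000 = 0.8237
Terminal stock prices: S_uuu = 76.04, S_uud = 42.98, S_udd = 24.29, S_ddd = 13.73
Terminal payoffs (K − S): max(-26.04, 0) = 0, max(7.019, 0) = 7.019, max(25.71, 0) = 25.71, max(36.27, 0) = 36.27
Node uu (S = 66.12): continuation = e^(−0.06)·[0.8237·0.0000 + 0.1763·7.0188] = 1.1655; exercise value = 0.0000 ≤ continuation, so V_uu = 1.1655
Node ud (S = 37.38): continuation = e^(−0.06)·[0.8237·7.0188 + 0.1763·25.7063] = 9.7132; exercise value = 12.6250 > continuation, so V_ud = 12.6250 (exercise)
Node dd (S = 21.13): continuation = e^(−0.06)·[0.8237·25.7063 + 0.1763·36.2687] = 25.9632; exercise value = 28.8750 > continuation, so V_dd = 28.8750 (exercise)
Node u (S = 57.5): continuation = e^(−0.06)·[0.8237·1.1655 + 0.1763·12.6250] = 3.0006; exercise value = 0.0000 ≤ continuation, so V_u = 3.0006
Node d (S = 32.5): continuation = e^(−0.06)·[0.8237·12.6250 + 0.1763·28.8750] = 14.5882; exercise value = 17.5000 > continuation, so V_d = 17.5000 (exercise)
Node 0 (S = 50): continuation = e^(−0.06)·[0.8237·3.0006 + 0.1763·17.5000] = 5.2336; exercise value = 0.0000 ≤ continuation, so V_0 = 5.2336

5.23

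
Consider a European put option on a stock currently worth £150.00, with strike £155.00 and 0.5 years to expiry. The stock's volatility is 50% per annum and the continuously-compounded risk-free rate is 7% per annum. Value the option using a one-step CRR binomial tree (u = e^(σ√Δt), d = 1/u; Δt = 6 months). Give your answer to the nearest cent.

£25.81

CRR parameters: u = e^(σ√Δt) = e^(0.5·√0.5) = 1.4241, d = 1/u = 0.7022
Per-period rate: rΔt = 0.07·0.5 = 0.035, so R = e^0.035 = 1.0356
Risk-neutral probability p = (e^0.035 − 0.7022)/(1.4241 − 0.7022) = 0.3334/0.7219 = 0.4619
Terminal stock prices: S_u = 213.6, S_d = 105.3
Terminal payoffs (K − S): max(-58.62, 0) = 0, max(49.67, 0) = 49.67
Node 0 (S = 150): V_0 = e^(−0.035)·[0.4619·0.0000 + 0.5381·49.6717] = 25.8109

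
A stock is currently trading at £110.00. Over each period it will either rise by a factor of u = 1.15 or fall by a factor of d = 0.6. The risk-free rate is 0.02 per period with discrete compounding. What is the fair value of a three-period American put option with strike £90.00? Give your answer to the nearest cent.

£8.36

Risk-neutral probability p = (1 + 0.02 − 0.6)/(1.15 − 0.6) = 0.4200/0.5500 = 0.7636
Terminal stock prices: S_uuu = 167.3, S_uud = 87.28, S_udd = 45.54, S_ddd = 23.76
Terminal payoffs (K − S): max(-77.3, 0) = 0, max(2.715, 0) = 2.715, max(44.46, 0) = 44.46, max(66.24, 0) = 66.24
Node uu (S = 145.5): continuation = 1/1.02·[0.7636·0.0000 + 0.2364·2.7150] = 0.6291; exercise value = 0.0000 ≤ continuation, so V_uu = 0.6291
Node ud (S = 75.9): continuation = 1/1.02·[0.7636·2.7150 + 0.2364·44.4600] = 12.3353; exercise value = 14.1000 > continuation, so V_ud = 14.1000 (exercise)
Node dd (S = 39.6): continuation = 1/1.02·[0.7636·44.4600 + 0.2364·66.2400] = 48.6353; exercise value = 50.4000 > continuation, so V_dd = 50.4000 (exercise)
Node u (S = 126.5): continuation = 1/1.02·[0.7636·0.6291 + 0.2364·14.1000] = 3.7384; exercise value = 0.0000 ≤ continuation, so V_u = 3.7384
Node d (S = 66): continuation = 1/1.02·[0.7636·14.1000 + 0.2364·50.4000] = 22.2353; exercise value = 24.0000 > continuation, so V_d = 24.0000 (exercise)
Node 0 (S = 110): continuation = 1/1.02·[0.7636·3.7384 + 0.2364·24.0000] = 8.3603; exercise value = 0.0000 ≤ continuation, so V_0 = 8.3603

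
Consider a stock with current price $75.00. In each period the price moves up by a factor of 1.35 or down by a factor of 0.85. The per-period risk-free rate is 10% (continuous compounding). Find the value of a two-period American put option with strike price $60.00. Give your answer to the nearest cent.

$1.14

Risk-neutral probability p = (e^0.1 − 0.85)/(1.35 − 0.85) = 0.2552/0.5000 = 0.5103
Terminal stock prices: S_uu = 136.7, S_ud = 86.06, S_dd = 54.19
Terminal payoffs (K − S): max(-76.69, 0) = 0, max(-26.06, 0) = 0, max(5.813, 0) = 5.813
Node u (S = 101.2): continuation = e^(−0.1)·[0.5103·0.0000 + 0.4897·0.0000] = 0.0000; exercise value = 0.0000 ≤ continuation, so V_u = 0.0000
Node d (S = 63.75): continuation = e^(−0.1)·[0.5103·0.0000 + 0.4897·5.8125] = 2.5753; exercise value = 0.0000 ≤ continuation, so V_d = 2.5753
Node 0 (S = 75): continuation = e^(−0.1)·[0.5103·0.0000 + 0.4897·2.5753] = 1.1410; exercise value = 0.0000 ≤ continuation, so V_0 = 1.1410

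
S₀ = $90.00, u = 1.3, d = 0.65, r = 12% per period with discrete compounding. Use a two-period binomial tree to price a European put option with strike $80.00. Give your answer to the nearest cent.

$3.83

Risk-neutral probability p = (1 + 0.12 − 0.65)/(1.3 − 0.65) = 0.4700/0.6500 = 0.7231
Terminal stock prices: S_uu = 152.1, S_ud = 76.05, S_dd = 38.03
Terminal payoffs (K − S): max(-72.1, 0) = 0, max(3.95, 0) = 3.95, max(41.97, 0) = 41.97
Node u (S = 117): V_u = 1/1.12·[0.7231·0.0000 + 0.2769·3.9500] = 0.9766
Node d (S = 58.5): V_d = 1/1.12·[0.7231·3.9500 + 0.2769·41.9750] = 12.9286
Node 0 (S = 90): V_0 = 1/1.12·[0.7231·0.9766 + 0.2769·12.9286] = 3.8272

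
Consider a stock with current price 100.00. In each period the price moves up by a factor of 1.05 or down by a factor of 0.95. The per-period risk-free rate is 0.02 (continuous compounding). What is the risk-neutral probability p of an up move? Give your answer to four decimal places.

Risk-neutral probability p = (e^0.02 − 0.95)/(1.05 − 0.95) = 0.0702/0.1000 = 0.7020

p = 0.7020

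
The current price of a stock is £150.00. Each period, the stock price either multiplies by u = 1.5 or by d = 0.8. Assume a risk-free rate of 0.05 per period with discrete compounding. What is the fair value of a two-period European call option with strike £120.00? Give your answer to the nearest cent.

Risk-neutral probability p = (1 + 0.05 − 0.8)/(1.5 − 0.8) = 0.2500/0.7000 = 0.3571
Terminal stock prices: S_uu = 337.5, S_ud = 180, S_dd = 96
Terminal payoffs (S − K): max(217.5, 0) = 217.5, max(60, 0) = 60, max(-24, 0) = 0
Node u (S = 225): V_u = 1/1.05·[0.3571·217.5000 + 0.6429·60.0000] = 110.7143
Node d (S = 120): V_d = 1/1.05·[0.3571·60.0000 + 0.6429·0.0000] = 20.4082
Node 0 (S = 150): V_0 = 1/1.05·[0.3571·110.7143 + 0.6429·20.4082] = 50.1527

£50.15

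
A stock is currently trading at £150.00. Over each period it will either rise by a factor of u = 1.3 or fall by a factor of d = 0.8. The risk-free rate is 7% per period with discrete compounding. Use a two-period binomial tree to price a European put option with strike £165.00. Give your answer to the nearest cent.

Risk-neutral probability p = (1 + 0.07 − 0.8)/(1.3 − 0.8) = 0.2700/0.5000 = 0.5400
Terminal stock prices: S_uu = 253.5, S_ud = 156, S_dd = 96
Terminal payoffs (K − S): max(-88.5, 0) = 0, max(9, 0) = 9, max(69, 0) = 69
Node u (S = 195): V_u = 1/1.07·[0.5400·0.0000 + 0.4600·9.0000] = 3.8692
Node d (S = 120): V_d = 1/1.07·[0.5400·9.0000 + 0.4600·69.0000] = 34.2056
Node 0 (S = 150): V_0 = 1/1.07·[0.5400·3.8692 + 0.4600·34.2056] = 16.6579

£16.66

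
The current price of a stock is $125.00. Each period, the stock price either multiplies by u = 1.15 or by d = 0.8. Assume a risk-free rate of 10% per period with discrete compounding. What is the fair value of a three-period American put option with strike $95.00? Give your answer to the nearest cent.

$0.33

Risk-neutral probability p = (1 + 0.1 − 0.8)/(1.15 − 0.8) = 0.3000/0.3500 = 0.8571
Terminal stock prices: S_uuu = 190.1, S_uud = 132.2, S_udd = 92, S_ddd = 64
Terminal payoffs (K − S): max(-95.11, 0) = 0, max(-37.25, 0) = 0, max(3, 0) = 3, max(31, 0) = 31
Node uu (S = 165.3): continuation = 1/1.1·[0.8571·0.0000 + 0.1429·0.0000] = 0.0000; exercise value = 0.0000 ≤ continuation, so V_uu = 0.0000
Node ud (S = 115): continuation = 1/1.1·[0.8571·0.0000 + 0.1429·3.0000] = 0.3896; exercise value = 0.0000 ≤ continuation, so V_ud = 0.3896
Node dd (S = 80): continuation = 1/1.1·[0.8571·3.0000 + 0.1429·31.0000] = 6.3636; exercise value = 15.0000 > continuation, so V_dd = 15.0000 (exercise)
Node u (S = 143.8): continuation = 1/1.1·[0.8571·0.0000 + 0.1429·0.3896] = 0.0506; exercise value = 0.0000 ≤ continuation, so V_u = 0.0506
Node d (S = 100): continuation = 1/1.1·[0.8571·0.3896 + 0.1429·15.0000] = 2.2516; exercise value = 0.0000 ≤ continuation, so V_d = 2.2516
Node 0 (S = 125): continuation = 1/1.1·[0.8571·0.0506 + 0.1429·2.2516] = 0.3318; exercise value = 0.0000 ≤ continuation, so V_0 = 0.3318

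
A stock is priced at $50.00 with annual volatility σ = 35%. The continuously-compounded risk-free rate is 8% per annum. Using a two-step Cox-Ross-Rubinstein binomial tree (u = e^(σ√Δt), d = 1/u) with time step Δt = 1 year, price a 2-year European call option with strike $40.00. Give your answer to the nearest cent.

$18.77

CRR parameters: u = e^(σ√Δt) = e^(0.35·√1) = 1.4191, d = 1/u = 0.7047
Per-period rate: rΔt = 0.08·1 = 0.08, so R = e^0.08 = 1.0833
Risk-neutral probability p = (e^0.08 − 0.7047)/(1.4191 − 0.7047) = 0.3786/0.7144 = 0.5300
Terminal stock prices: S_uu = 100.7, S_ud = 50, S_dd = 24.83
Terminal payoffs (S − K): max(60.69, 0) = 60.69, max(10, 0) = 10, max(-15.17, 0) = 0
Node u (S = 70.95): V_u = e^(−0.08)·[0.5300·60.6876 + 0.4700·10.0000] = 34.0287
Node d (S = 35.23): V_d = e^(−0.08)·[0.5300·10.0000 + 0.4700·0.0000] = 4.8922
Node 0 (S = 50): V_0 = e^(−0.08)·[0.5300·34.0287 + 0.4700·4.8922] = 18.7703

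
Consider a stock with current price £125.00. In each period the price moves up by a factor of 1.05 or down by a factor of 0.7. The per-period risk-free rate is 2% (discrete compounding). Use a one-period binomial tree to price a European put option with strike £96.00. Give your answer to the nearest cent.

£0.71

Risk-neutral probability p = (1 + 0.02 − 0.7)/(1.05 − 0.7) = 0.3200/0.3500 = 0.9143
Terminal stock prices: S_u = 131.2, S_d = 87.5
Terminal payoffs (K − S): max(-35.25, 0) = 0, max(8.5, 0) = 8.5
Node 0 (S = 125): V_0 = 1/1.02·[0.9143·0.0000 + 0.0857·8.5000] = 0.7143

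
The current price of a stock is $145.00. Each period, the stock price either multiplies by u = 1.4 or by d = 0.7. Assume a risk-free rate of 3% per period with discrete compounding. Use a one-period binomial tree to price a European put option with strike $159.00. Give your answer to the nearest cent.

$29.51

Risk-neutral probability p = (1 + 0.03 − 0.7)/(1.4 − 0.7) = 0.3300/0.7000 = 0.4714
Terminal stock prices: S_u = 203, S_d = 101.5
Terminal payoffs (K − S): max(-44, 0) = 0, max(57.5, 0) = 57.5
Node 0 (S = 145): V_0 = 1/1.03·[0.4714·0.0000 + 0.5286·57.5000] = 29.5076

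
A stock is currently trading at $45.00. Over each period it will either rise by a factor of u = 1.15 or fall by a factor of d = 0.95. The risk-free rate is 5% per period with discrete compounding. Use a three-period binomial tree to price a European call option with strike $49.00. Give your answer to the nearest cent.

$4.54

Risk-neutral probability p = (1 + 0.05 − 0.95)/(1.15 − 0.95) = 0.1000/0.2000 = 0.5000
Terminal stock prices: S_uuu = 68.44, S_uud = 56.54, S_udd = 46.7, S_ddd = 38.58
Terminal payoffs (S − K): max(19.44, 0) = 19.44, max(7.537, 0) = 7.537, max(-2.296, 0) = 0, max(-10.42, 0) = 0
Node uu (S = 59.51): V_uu = 1/1.05·[0.5000·19.4394 + 0.5000·7.5369] = 12.8458
Node ud (S = 49.16): V_ud = 1/1.05·[0.5000·7.5369 + 0.5000·0.0000] = 3.5890
Node dd (S = 40.61): V_dd = 1/1.05·[0.5000·0.0000 + 0.5000·0.0000] = 0.0000
Node u (S = 51.75): V_u = 1/1.05·[0.5000·12.8458 + 0.5000·3.5890] = 7.8261
Node d (S = 42.75): V_d = 1/1.05·[0.5000·3.5890 + 0.5000·0.0000] = 1.7090
Node 0 (S = 45): V_0 = 1/1.05·[0.5000·7.8261 + 0.5000·1.7090] = 4.5405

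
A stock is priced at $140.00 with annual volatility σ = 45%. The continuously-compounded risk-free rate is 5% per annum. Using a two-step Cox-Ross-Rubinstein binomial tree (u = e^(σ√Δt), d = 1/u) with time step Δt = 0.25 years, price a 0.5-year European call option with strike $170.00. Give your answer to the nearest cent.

$10.76

CRR parameters: u = e^(σ√Δt) = e^(0.45·√0.25) = 1.2523, d = 1/u = 0.7985
Per-period rate: rΔt = 0.05·0.25 = 0.0125, so R = e^0.0125 = 1.0126
Risk-neutral probability p = (e^0.0125 − 0.7985)/(1.2523 − 0.7985) = 0.2141/0.4538 = 0.4717
Terminal stock prices: S_uu = 219.6, S_ud = 140, S_dd = 89.27
Terminal payoffs (S − K): max(49.56, 0) = 49.56, max(-30, 0) = 0, max(-80.73, 0) = 0
Node u (S = 175.3): V_u = e^(−0.0125)·[0.4717·49.5637 + 0.5283·0.0000] = 23.0890
Node d (S = 111.8): V_d = e^(−0.0125)·[0.4717·0.0000 + 0.5283·0.0000] = 0.0000
Node 0 (S = 140): V_0 = e^(−0.0125)·[0.4717·23.0890 + 0.5283·0.0000] = 10.7559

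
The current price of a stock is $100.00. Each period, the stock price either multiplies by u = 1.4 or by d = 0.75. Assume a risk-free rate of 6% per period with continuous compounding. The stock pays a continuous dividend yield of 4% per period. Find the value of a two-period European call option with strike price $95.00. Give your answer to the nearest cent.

$19.79

Per-period risk-free factor R = e^0.06 = 1.0618; dividend-adjusted growth = e^(0.06−0.04) = 1.0202.
Risk-neutral probability p = (1.0202 − 0.75)/(1.4 − 0.75) = 0.2702/0.6500 = 0.4157
Terminal stock prices: S_uu = 196, S_ud = 105, S_dd = 56.25
Terminal payoffs (S − K): max(101, 0) = 101, max(10, 0) = 10, max(-38.75, 0) = 0
Node u (S = 140): V_u = e^(−0.06)·[0.4157·101.0000 + 0.5843·10.0000] = 45.0429
Node d (S = 75): V_d = e^(−0.06)·[0.4157·10.0000 + 0.5843·0.0000] = 3.9149
Node 0 (S = 100): V_0 = e^(−0.06)·[0.4157·45.0429 + 0.5843·3.9149] = 19.7879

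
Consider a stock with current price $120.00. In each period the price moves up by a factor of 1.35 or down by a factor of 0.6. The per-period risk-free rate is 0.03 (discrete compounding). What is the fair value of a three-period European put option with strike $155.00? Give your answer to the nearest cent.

$46.03

Risk-neutral probability p = (1 + 0.03 − 0.6)/(1.35 − 0.6) = 0.4300/0.7500 = 0.5733
Terminal stock prices: S_uuu = 295.2, S_uud = 131.2, S_udd = 58.32, S_ddd = 25.92
Terminal payoffs (K − S): max(-140.2, 0) = 0, max(23.78, 0) = 23.78, max(96.68, 0) = 96.68, max(129.1, 0) = 129.1
Node uu (S = 218.7): V_uu = 1/1.03·[0.5733·0.0000 + 0.4267·23.7800] = 9.8506
Node ud (S = 97.2): V_ud = 1/1.03·[0.5733·23.7800 + 0.4267·96.6800] = 53.2854
Node dd (S = 43.2): V_dd = 1/1.03·[0.5733·96.6800 + 0.4267·129.0800] = 107.2854
Node u (S = 162): V_u = 1/1.03·[0.5733·9.8506 + 0.4267·53.2854] = 27.5561
Node d (S = 72): V_d = 1/1.03·[0.5733·53.2854 + 0.4267·107.2854] = 74.1024
Node 0 (S = 120): V_0 = 1/1.03·[0.5733·27.5561 + 0.4267·74.1024] = 46.0348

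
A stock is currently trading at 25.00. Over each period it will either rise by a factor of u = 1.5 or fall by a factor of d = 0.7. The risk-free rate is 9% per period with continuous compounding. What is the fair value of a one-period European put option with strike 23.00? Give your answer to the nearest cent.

Risk-neutral probability p = (e^0.09 − 0.7)/(1.5 − 0.7) = 0.3942/0.8000 = 0.4927
Terminal stock prices: S_u = 37.5, S_d = 17.5
Terminal payoffs (K − S): max(-14.5, 0) = 0, max(5.5, 0) = 5.5
Node 0 (S = 25): V_0 = e^(−0.09)·[0.4927·0.0000 + 0.5073·5.5000] = 2.5499

2.55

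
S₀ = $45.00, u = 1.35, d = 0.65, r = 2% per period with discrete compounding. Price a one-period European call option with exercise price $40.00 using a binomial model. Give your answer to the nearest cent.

Risk-neutral probability p = (1 + 0.02 − 0.65)/(1.35 − 0.65) = 0.3700/0.7000 = 0.5286
Terminal stock prices: S_u = 60.75, S_d = 29.25
Terminal payoffs (S − K): max(20.75, 0) = 20.75, max(-10.75, 0) = 0
Node 0 (S = 45): V_0 = 1/1.02·[0.5286·20.7500 + 0.4714·0.0000] = 10.7528

$10.75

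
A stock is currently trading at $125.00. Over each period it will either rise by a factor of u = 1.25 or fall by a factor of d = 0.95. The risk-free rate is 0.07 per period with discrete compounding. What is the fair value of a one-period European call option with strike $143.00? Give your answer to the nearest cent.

Risk-neutral probability p = (1 + 0.07 − 0.95)/(1.25 − 0.95) = 0.1200/0.3000 = 0.4000
Terminal stock prices: S_u = 156.2, S_d = 118.8
Terminal payoffs (S − K): max(13.25, 0) = 13.25, max(-24.25, 0) = 0
Node 0 (S = 125): V_0 = 1/1.07·[0.4000·13.2500 + 0.6000·0.0000] = 4.9533

$4.95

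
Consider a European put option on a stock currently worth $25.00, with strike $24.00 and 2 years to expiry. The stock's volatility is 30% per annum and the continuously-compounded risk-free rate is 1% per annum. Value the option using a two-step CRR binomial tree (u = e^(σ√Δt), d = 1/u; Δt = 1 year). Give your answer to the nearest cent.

CRR parameters: u = e^(σ√Δt) = e^(0.3·√1) = 1.3499, d = 1/u = 0.7408
Per-period rate: rΔt = 0.01·1 = 0.01, so R = e^0.01 = 1.0101
Risk-neutral probability p = (e^0.01 − 0.7408)/(1.3499 − 0.7408) = 0.2692/0.6090 = 0.4421
Terminal stock prices: S_uu = 45.55, S_ud = 25, S_dd = 13.72
Terminal payoffs (K − S): max(-21.55, 0) = 0, max(-1, 0) = 0, max(10.28, 0) = 10.28
Node u (S = 33.75): V_u = e^(−0.01)·[0.4421·0.0000 + 0.5579·0.0000] = 0.0000
Node d (S = 18.52): V_d = e^(−0.01)·[0.4421·0.0000 + 0.5579·10.2797] = 5.6784
Node 0 (S = 25): V_0 = e^(−0.01)·[0.4421·0.0000 + 0.5579·5.6784] = 3.1367

$3.14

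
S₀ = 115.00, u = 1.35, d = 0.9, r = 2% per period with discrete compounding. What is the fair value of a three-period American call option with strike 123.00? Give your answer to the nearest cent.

Risk-neutral probability p = (1 + 0.02 − 0.9)/(1.35 − 0.9) = 0.1200/0.4500 = 0.2667
Terminal stock prices: S_uuu = 282.9, S_uud = 188.6, S_udd = 125.8, S_ddd = 83.84
Terminal payoffs (S − K): max(159.9, 0) = 159.9, max(65.63, 0) = 65.63, max(2.753, 0) = 2.753, max(-39.16, 0) = 0
Node uu (S = 209.6): continuation = 1/1.02·[0.2667·159.9431 + 0.7333·65.6288] = 88.9993; exercise value = 86.5875 ≤ continuation, so V_uu = 88.9993
Node ud (S = 139.7): continuation = 1/1.02·[0.2667·65.6288 + 0.7333·2.7525] = 19.1368; exercise value = 16.7250 ≤ continuation, so V_ud = 19.1368
Node dd (S = 93.15): continuation = 1/1.02·[0.2667·2.7525 + 0.7333·0.0000] = 0.7196; exercise value = 0.0000 ≤ continuation, so V_dd = 0.7196
Node u (S = 155.2): continuation = 1/1.02·[0.2667·88.9993 + 0.7333·19.1368] = 37.0262; exercise value = 32.2500 ≤ continuation, so V_u = 37.0262
Node d (S = 103.5): continuation = 1/1.02·[0.2667·19.1368 + 0.7333·0.7196] = 5.5204; exercise value = 0.0000 ≤ continuation, so V_d = 5.5204
Node 0 (S = 115): continuation = 1/1.02·[0.2667·37.0262 + 0.7333·5.5204] = 13.6490; exercise value = 0.0000 ≤ continuation, so V_0 = 13.6490

13.65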